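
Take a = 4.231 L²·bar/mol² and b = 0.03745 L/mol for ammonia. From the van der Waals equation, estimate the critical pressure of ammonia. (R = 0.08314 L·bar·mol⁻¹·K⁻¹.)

P_c ≈ 111.7 bar

For a van der Waals gas, P_c = a/(27b²).
P_c = 4.231/(27×(0.03745)²) = 4.231/0.037868 = 111.7 bar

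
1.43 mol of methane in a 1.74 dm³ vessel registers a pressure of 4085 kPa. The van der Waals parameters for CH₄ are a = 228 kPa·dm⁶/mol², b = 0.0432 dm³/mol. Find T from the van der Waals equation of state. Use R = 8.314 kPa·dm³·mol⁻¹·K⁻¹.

T = (P + a n²/V²)(V − nb)/(nR)
P + a n²/V² = 4085 + (228)(1.43)²/(1.74)² = 4239.0 kPa
V − nb = 1.74 − (1.43)(0.0432) = 1.6782 dm³
T = (4239.0)(1.6782)/((1.43)(8.314)) = 598.4 K

T ≈ 598.4 K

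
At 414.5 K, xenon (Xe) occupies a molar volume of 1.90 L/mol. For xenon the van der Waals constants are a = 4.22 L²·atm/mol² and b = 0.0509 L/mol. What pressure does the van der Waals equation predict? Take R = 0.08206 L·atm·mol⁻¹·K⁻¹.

P = RT/(V_m − b) − a/V_m²
RT/(V_m − b) = (0.08206)(414.5)/(1.90 − 0.0509) = 34.014/1.8491 = 18.395 atm
a/V_m² = 4.22/(1.90)² = 1.1690 atm
P = 18.395 − 1.1690 = 17.23 atm

P ≈ 17.23 atm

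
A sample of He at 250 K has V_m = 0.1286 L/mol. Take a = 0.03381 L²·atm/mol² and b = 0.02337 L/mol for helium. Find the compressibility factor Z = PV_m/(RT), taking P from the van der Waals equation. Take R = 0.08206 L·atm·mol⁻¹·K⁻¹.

Z ≈ 1.209

P = RT/(V_m − b) − a/V_m² = (0.08206)(250)/(0.1286 − 0.02337) − 0.03381/(0.1286)²
  = 20.515/0.10523 − 2.0444 = 194.95 − 2.0444 = 192.91 atm
Z = PV_m/(RT) = (192.91)(0.1286)/((0.08206)(250)) = 24.808/20.515 = 1.209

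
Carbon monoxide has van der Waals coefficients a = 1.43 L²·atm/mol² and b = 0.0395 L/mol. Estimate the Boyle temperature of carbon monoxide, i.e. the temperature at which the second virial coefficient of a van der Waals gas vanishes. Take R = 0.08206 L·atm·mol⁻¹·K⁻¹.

T_B ≈ 441.2 K

For a van der Waals gas the second virial coefficient B₂ = b − a/(RT) vanishes at T_B = a/(Rb).
T_B = 1.43/(0.08206×0.0395) = 1.43/0.0032414 = 441.2 K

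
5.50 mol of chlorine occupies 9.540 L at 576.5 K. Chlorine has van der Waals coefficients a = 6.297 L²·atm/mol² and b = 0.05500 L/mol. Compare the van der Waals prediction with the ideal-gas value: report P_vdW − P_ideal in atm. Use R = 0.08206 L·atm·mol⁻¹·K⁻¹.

ΔP ≈ -1.200 atm

Ideal: P_ideal = nRT/V = (5.50)(0.08206)(576.5)/9.540 = 27.2738 atm
vdW: P = nRT/(V − nb) − a n²/V² = 260.192/9.23750 − 190.484/91.0116 = 28.1669 − 2.09296 = 26.0739 atm
ΔP = 26.0739 − 27.2738 = -1.200 atm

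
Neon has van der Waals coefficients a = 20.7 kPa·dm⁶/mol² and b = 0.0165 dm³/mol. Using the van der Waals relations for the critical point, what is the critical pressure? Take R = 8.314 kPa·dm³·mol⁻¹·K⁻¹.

P_c ≈ 2816 kPa

For a van der Waals gas, P_c = a/(27b²).
P_c = 20.7/(27×(0.0165)²) = 20.7/0.0073508 = 2816 kPa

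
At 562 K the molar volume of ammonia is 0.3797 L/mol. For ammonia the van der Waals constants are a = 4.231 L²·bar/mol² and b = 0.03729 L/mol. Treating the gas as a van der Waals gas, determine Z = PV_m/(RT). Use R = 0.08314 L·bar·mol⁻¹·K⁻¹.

P = RT/(V_m − b) − a/V_m² = (0.08314)(562)/(0.3797 − 0.03729) − 4.231/(0.3797)²
  = 46.725/0.34241 − 29.347 = 136.46 − 29.347 = 107.11 bar
Z = PV_m/(RT) = (107.11)(0.3797)/((0.08314)(562)) = 40.670/46.725 = 0.8704

Z ≈ 0.8704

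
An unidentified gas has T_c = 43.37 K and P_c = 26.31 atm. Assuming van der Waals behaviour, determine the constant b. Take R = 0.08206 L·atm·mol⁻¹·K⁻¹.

b ≈ 0.01691 L/mol

From T_c = 8a/(27Rb) and P_c = a/(27b²): b = R T_c/(8 P_c).
b = (0.08206)(43.37)/(8×26.31) = 3.5589/210.48 = 0.01691 L/mol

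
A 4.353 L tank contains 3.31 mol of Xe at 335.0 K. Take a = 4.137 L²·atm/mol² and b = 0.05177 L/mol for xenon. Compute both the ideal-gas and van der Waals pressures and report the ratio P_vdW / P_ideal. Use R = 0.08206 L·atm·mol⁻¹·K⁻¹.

P_vdW / P_ideal ≈ 0.9265

Ideal: P_ideal = nRT/V = (3.31)(0.08206)(335.0)/4.353 = 20.9033 atm
vdW: P = nRT/(V − nb) − a n²/V² = 90.9922/4.18164 − 45.3254/18.9486 = 21.7599 − 2.39202 = 19.3679 atm
Ratio = 19.3679/20.9033 = 0.9265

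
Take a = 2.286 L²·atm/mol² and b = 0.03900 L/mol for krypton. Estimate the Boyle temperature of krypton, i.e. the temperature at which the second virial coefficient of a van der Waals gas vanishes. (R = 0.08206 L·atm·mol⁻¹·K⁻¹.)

For a van der Waals gas the second virial coefficient B₂ = b − a/(RT) vanishes at T_B = a/(Rb).
T_B = 2.286/(0.08206×0.03900) = 2.286/0.0032003 = 714.3 K

T_B ≈ 714.3 K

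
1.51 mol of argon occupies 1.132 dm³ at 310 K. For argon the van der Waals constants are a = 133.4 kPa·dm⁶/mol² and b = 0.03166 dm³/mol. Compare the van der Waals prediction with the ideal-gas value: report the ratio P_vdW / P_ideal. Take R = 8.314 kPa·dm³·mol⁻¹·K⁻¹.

P_vdW / P_ideal ≈ 0.9751

Ideal: P_ideal = nRT/V = (1.51)(8.314)(310)/1.132 = 3437.97 kPa
vdW: P = nRT/(V − nb) − a n²/V² = 3891.78/1.08419 − 304.165/1.28142 = 3589.57 − 237.366 = 3352.20 kPa
Ratio = 3352.20/3437.97 = 0.9751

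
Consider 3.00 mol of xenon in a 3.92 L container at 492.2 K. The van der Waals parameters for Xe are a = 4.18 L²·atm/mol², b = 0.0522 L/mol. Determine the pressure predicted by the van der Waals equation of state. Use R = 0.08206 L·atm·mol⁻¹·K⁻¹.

P = nRT/(V − nb) − a n²/V²
nRT/(V − nb) = (3.00)(0.08206)(492.2)/(3.92 − 3.00×0.0522) = 121.17/3.7634 = 32.197 atm
a n²/V² = (4.18)(3.00)²/(3.92)² = 2.4482 atm
P = 32.197 − 2.4482 = 29.75 atm

P ≈ 29.75 atm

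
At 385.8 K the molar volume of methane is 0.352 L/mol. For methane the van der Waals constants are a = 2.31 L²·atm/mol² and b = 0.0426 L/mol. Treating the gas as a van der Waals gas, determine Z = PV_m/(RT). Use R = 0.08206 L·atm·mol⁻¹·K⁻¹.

P = RT/(V_m − b) − a/V_m² = (0.08206)(385.8)/(0.352 − 0.0426) − 2.31/(0.352)²
  = 31.659/0.30940 − 18.643 = 102.32 − 18.643 = 83.68 atm
Z = PV_m/(RT) = (83.68)(0.352)/((0.08206)(385.8)) = 29.455/31.659 = 0.9304

Z ≈ 0.9304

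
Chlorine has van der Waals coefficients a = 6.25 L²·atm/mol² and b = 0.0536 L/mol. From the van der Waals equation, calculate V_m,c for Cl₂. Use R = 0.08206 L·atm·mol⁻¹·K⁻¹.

For a van der Waals gas, V_m,c = 3b.
V_m,c = 3×0.0536 = 0.1608 L/mol

V_m,c ≈ 0.1608 L/mol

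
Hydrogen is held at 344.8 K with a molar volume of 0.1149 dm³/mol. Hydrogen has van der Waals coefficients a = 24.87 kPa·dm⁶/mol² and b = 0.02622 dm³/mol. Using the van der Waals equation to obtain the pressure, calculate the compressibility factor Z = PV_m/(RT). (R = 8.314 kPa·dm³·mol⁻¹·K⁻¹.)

Z ≈ 1.220

P = RT/(V_m − b) − a/V_m² = (8.314)(344.8)/(0.1149 − 0.02622) − 24.87/(0.1149)²
  = 2866.7/0.088680 − 1883.8 = 32326 − 1883.8 = 30442 kPa
Z = PV_m/(RT) = (30442)(0.1149)/((8.314)(344.8)) = 3497.8/2866.7 = 1.220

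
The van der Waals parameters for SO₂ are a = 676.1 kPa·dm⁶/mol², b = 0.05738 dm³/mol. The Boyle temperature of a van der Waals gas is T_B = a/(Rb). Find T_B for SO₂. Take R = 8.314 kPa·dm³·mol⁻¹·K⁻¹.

For a van der Waals gas the second virial coefficient B₂ = b − a/(RT) vanishes at T_B = a/(Rb).
T_B = 676.1/(8.314×0.05738) = 676.1/0.47706 = 1417 K

T_B ≈ 1417 K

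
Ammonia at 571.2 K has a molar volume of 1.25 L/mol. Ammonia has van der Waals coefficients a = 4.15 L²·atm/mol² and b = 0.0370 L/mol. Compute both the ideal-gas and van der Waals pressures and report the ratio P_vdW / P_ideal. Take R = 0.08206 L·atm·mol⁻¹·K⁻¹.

P_vdW / P_ideal ≈ 0.9597

Ideal: P_ideal = RT/V_m = (0.08206)(571.2)/1.25 = 37.4981 atm
vdW: P = RT/(V_m − b) − a/V_m² = 46.8727/1.21300 − 4.15/1.56250 = 38.6420 − 2.65600 = 35.9860 atm
Ratio = 35.9860/37.4981 = 0.9597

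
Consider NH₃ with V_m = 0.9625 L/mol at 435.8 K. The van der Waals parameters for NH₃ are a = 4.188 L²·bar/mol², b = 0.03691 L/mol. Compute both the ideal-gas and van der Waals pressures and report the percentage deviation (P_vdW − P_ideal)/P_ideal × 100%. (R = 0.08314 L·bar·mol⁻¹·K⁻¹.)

-8.02 %

Ideal: P_ideal = RT/V_m = (0.08314)(435.8)/0.9625 = 37.6441 bar
vdW: P = RT/(V_m − b) − a/V_m² = 36.2324/0.925590 − 4.188/0.926406 = 39.1452 − 4.52070 = 34.6245 bar
% deviation = (34.6245 − 37.6441)/37.6441 × 100% = -8.02%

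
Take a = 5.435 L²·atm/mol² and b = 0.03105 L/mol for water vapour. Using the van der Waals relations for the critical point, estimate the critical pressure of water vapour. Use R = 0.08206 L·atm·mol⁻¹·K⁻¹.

For a van der Waals gas, P_c = a/(27b²).
P_c = 5.435/(27×(0.03105)²) = 5.435/0.026031 = 208.8 atm

P_c ≈ 208.8 atm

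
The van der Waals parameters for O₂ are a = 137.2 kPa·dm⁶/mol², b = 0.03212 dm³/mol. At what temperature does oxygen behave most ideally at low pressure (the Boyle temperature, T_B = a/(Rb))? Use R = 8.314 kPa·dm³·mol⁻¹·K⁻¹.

For a van der Waals gas the second virial coefficient B₂ = b − a/(RT) vanishes at T_B = a/(Rb).
T_B = 137.2/(8.314×0.03212) = 137.2/0.26705 = 513.8 K

T_B ≈ 513.8 K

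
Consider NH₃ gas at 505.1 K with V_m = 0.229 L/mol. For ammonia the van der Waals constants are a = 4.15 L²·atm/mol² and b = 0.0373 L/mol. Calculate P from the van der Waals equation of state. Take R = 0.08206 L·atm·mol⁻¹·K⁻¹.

P ≈ 137.1 atm

P = RT/(V_m − b) − a/V_m²
RT/(V_m − b) = (0.08206)(505.1)/(0.229 − 0.0373) = 41.449/0.19170 = 216.22 atm
a/V_m² = 4.15/(0.229)² = 79.137 atm
P = 216.22 − 79.137 = 137.1 atm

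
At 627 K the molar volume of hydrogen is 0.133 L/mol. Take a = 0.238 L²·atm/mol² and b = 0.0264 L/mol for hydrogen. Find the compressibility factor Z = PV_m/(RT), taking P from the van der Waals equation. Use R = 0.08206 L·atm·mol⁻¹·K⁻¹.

Z ≈ 1.213

P = RT/(V_m − b) − a/V_m² = (0.08206)(627)/(0.133 − 0.0264) − 0.238/(0.133)²
  = 51.452/0.10660 − 13.455 = 482.66 − 13.455 = 469.21 atm
Z = PV_m/(RT) = (469.21)(0.133)/((0.08206)(627)) = 62.405/51.452 = 1.213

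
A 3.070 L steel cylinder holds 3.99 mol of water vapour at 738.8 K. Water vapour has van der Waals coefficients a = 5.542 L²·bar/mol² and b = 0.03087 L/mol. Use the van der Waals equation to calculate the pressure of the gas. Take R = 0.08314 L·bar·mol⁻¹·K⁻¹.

P = nRT/(V − nb) − a n²/V²
nRT/(V − nb) = (3.99)(0.08314)(738.8)/(3.070 − 3.99×0.03087) = 245.08/2.9468 = 83.168 bar
a n²/V² = (5.542)(3.99)²/(3.070)² = 9.3613 bar
P = 83.168 − 9.3613 = 73.81 bar

P ≈ 73.81 bar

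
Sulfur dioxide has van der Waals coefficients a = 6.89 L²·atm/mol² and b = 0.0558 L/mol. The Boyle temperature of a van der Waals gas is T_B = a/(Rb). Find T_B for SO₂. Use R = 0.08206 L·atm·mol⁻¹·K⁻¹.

For a van der Waals gas the second virial coefficient B₂ = b − a/(RT) vanishes at T_B = a/(Rb).
T_B = 6.89/(0.08206×0.0558) = 6.89/0.0045789 = 1505 K

T_B ≈ 1505 K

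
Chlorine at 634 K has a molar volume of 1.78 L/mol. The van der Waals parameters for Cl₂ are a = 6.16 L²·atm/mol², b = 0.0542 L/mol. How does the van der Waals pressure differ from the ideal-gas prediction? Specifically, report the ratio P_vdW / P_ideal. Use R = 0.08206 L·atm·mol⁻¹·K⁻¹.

Ideal: P_ideal = RT/V_m = (0.08206)(634)/1.78 = 29.2281 atm
vdW: P = RT/(V_m − b) − a/V_m² = 52.0260/1.72580 − 6.16/3.16840 = 30.1460 − 1.94420 = 28.2018 atm
Ratio = 28.2018/29.2281 = 0.9649

P_vdW / P_ideal ≈ 0.9649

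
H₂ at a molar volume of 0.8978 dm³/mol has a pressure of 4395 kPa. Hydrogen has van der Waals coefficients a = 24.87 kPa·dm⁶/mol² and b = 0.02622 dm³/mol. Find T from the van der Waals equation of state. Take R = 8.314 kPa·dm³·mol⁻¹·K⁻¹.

T ≈ 464.0 K

T = (P + a/V_m²)(V_m − b)/R
P + a/V_m² = 4395 + 24.87/(0.8978)² = 4425.9 kPa
V_m − b = 0.8978 − 0.02622 = 0.87158 dm³/mol
T = (4425.9)(0.87158)/8.314 = 464.0 K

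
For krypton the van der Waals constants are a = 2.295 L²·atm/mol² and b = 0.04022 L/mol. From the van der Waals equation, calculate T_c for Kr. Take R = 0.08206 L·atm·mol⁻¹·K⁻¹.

For a van der Waals gas, T_c = 8a/(27Rb).
T_c = 8×2.295/(27×0.08206×0.04022) = 18.360/0.089112 = 206.0 K

T_c ≈ 206.0 K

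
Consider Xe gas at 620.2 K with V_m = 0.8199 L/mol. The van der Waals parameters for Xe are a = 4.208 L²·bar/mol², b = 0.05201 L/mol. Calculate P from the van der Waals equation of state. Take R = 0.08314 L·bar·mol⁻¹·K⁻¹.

P = RT/(V_m − b) − a/V_m²
RT/(V_m − b) = (0.08314)(620.2)/(0.8199 − 0.05201) = 51.563/0.76789 = 67.149 bar
a/V_m² = 4.208/(0.8199)² = 6.2597 bar
P = 67.149 − 6.2597 = 60.89 bar

P ≈ 60.89 bar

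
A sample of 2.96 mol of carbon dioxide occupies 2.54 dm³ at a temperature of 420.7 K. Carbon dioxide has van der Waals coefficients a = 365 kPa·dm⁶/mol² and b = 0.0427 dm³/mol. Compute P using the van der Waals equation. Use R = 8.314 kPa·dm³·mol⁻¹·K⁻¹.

P = nRT/(V − nb) − a n²/V²
nRT/(V − nb) = (2.96)(8.314)(420.7)/(2.54 − 2.96×0.0427) = 10353/2.4136 = 4289.4 kPa
a n²/V² = (365)(2.96)²/(2.54)² = 495.69 kPa
P = 4289.4 − 495.69 = 3794 kPa

P ≈ 3794 kPa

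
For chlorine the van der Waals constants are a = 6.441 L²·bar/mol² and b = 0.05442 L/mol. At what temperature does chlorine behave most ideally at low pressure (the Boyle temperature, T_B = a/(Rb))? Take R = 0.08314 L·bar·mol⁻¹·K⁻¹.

For a van der Waals gas the second virial coefficient B₂ = b − a/(RT) vanishes at T_B = a/(Rb).
T_B = 6.441/(0.08314×0.05442) = 6.441/0.0045245 = 1424 K

T_B ≈ 1424 K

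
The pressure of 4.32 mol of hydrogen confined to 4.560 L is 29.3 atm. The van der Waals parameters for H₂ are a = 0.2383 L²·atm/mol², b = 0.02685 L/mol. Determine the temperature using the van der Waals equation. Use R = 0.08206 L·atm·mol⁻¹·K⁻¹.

T = (P + a n²/V²)(V − nb)/(nR)
P + a n²/V² = 29.3 + (0.2383)(4.32)²/(4.560)² = 29.514 atm
V − nb = 4.560 − (4.32)(0.02685) = 4.4440 L
T = (29.514)(4.4440)/((4.32)(0.08206)) = 370.0 K

T ≈ 370.0 K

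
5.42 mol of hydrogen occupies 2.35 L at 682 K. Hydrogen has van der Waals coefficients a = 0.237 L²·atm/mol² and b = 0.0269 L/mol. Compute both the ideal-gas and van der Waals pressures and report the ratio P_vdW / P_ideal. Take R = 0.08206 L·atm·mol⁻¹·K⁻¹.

P_vdW / P_ideal ≈ 1.056

Ideal: P_ideal = nRT/V = (5.42)(0.08206)(682)/2.35 = 129.077 atm
vdW: P = nRT/(V − nb) − a n²/V² = 303.330/2.20420 − 6.96221/5.52250 = 137.615 − 1.26070 = 136.354 atm
Ratio = 136.354/129.077 = 1.056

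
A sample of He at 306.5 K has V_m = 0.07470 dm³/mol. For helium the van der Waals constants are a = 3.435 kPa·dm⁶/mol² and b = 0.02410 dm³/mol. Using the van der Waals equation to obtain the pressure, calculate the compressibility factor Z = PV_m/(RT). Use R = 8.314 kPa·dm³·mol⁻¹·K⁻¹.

P = RT/(V_m − b) − a/V_m² = (8.314)(306.5)/(0.07470 − 0.02410) − 3.435/(0.07470)²
  = 2548.2/0.050600 − 615.58 = 50360 − 615.58 = 49744 kPa
Z = PV_m/(RT) = (49744)(0.07470)/((8.314)(306.5)) = 3715.9/2548.2 = 1.458

Z ≈ 1.458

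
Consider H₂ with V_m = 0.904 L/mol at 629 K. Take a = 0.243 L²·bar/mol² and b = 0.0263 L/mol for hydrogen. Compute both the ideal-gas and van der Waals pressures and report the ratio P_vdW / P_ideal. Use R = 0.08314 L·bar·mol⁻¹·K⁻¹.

P_vdW / P_ideal ≈ 1.025

Ideal: P_ideal = RT/V_m = (0.08314)(629)/0.904 = 57.8485 bar
vdW: P = RT/(V_m − b) − a/V_m² = 52.2951/0.877700 − 0.243/0.817216 = 59.5820 − 0.297351 = 59.2846 bar
Ratio = 59.2846/57.8485 = 1.025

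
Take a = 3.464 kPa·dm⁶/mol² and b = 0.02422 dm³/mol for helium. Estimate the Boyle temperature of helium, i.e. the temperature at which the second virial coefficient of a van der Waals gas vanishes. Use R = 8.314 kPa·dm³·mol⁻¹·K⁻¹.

T_B ≈ 17.20 K

For a van der Waals gas the second virial coefficient B₂ = b − a/(RT) vanishes at T_B = a/(Rb).
T_B = 3.464/(8.314×0.02422) = 3.464/0.20137 = 17.20 K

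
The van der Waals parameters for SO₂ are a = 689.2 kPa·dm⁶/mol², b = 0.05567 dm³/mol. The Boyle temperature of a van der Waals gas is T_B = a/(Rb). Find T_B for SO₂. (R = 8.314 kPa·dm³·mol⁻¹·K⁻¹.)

T_B ≈ 1489 K

For a van der Waals gas the second virial coefficient B₂ = b − a/(RT) vanishes at T_B = a/(Rb).
T_B = 689.2/(8.314×0.05567) = 689.2/0.46284 = 1489 K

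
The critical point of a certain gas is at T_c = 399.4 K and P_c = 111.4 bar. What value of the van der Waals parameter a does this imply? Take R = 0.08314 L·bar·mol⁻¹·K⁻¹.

a ≈ 4.176 L²·bar/mol²

From T_c = 8a/(27Rb) and P_c = a/(27b²): a = 27 R² T_c²/(64 P_c).
a = 27×(0.08314)²×(399.4)²/(64×111.4) = 29771/7129.6 = 4.176 L²·bar/mol²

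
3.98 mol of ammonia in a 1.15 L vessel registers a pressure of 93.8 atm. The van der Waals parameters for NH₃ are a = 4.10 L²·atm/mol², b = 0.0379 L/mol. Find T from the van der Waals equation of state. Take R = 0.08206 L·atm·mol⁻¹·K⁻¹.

T = (P + a n²/V²)(V − nb)/(nR)
P + a n²/V² = 93.8 + (4.10)(3.98)²/(1.15)² = 142.91 atm
V − nb = 1.15 − (3.98)(0.0379) = 0.99916 L
T = (142.91)(0.99916)/((3.98)(0.08206)) = 437.2 K

T ≈ 437.2 K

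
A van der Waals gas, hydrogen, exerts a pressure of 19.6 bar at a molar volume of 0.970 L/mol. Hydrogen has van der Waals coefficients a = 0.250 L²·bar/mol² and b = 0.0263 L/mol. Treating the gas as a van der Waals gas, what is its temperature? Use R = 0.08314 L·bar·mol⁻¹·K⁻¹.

T ≈ 225.5 K

T = (P + a/V_m²)(V_m − b)/R
P + a/V_m² = 19.6 + 0.250/(0.970)² = 19.866 bar
V_m − b = 0.970 − 0.0263 = 0.94370 L/mol
T = (19.866)(0.94370)/0.08314 = 225.5 K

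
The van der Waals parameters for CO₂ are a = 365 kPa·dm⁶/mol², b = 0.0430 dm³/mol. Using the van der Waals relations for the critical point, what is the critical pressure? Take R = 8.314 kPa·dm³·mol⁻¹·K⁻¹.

P_c ≈ 7311 kPa

For a van der Waals gas, P_c = a/(27b²).
P_c = 365/(27×(0.0430)²) = 365/0.049923 = 7311 kPa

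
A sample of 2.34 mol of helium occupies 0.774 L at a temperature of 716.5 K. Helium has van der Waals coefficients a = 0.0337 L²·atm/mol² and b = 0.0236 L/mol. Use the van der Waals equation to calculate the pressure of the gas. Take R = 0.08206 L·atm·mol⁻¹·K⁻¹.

P = nRT/(V − nb) − a n²/V²
nRT/(V − nb) = (2.34)(0.08206)(716.5)/(0.774 − 2.34×0.0236) = 137.58/0.71878 = 191.41 atm
a n²/V² = (0.0337)(2.34)²/(0.774)² = 0.30802 atm
P = 191.41 − 0.30802 = 191.1 atm

P ≈ 191.1 atm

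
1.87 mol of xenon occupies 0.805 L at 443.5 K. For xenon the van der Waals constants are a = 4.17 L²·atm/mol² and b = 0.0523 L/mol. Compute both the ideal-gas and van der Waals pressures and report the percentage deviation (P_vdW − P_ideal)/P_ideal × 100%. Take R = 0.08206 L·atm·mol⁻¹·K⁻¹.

Ideal: P_ideal = nRT/V = (1.87)(0.08206)(443.5)/0.805 = 84.5417 atm
vdW: P = nRT/(V − nb) − a n²/V² = 68.0561/0.707199 − 14.5821/0.648025 = 96.2333 − 22.5024 = 73.7309 atm
% deviation = (73.7309 − 84.5417)/84.5417 × 100% = -12.79%

-12.79 %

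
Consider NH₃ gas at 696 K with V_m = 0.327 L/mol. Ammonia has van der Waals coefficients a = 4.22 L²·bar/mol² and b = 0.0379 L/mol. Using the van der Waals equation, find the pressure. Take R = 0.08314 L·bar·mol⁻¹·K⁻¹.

P ≈ 160.7 bar

P = RT/(V_m − b) − a/V_m²
RT/(V_m − b) = (0.08314)(696)/(0.327 − 0.0379) = 57.865/0.28910 = 200.16 bar
a/V_m² = 4.22/(0.327)² = 39.465 bar
P = 200.16 − 39.465 = 160.7 bar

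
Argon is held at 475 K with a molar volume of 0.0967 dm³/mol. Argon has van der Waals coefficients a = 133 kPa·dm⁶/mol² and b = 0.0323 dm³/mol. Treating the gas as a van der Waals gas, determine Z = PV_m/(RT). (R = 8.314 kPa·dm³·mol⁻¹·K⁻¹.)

P = RT/(V_m − b) − a/V_m² = (8.314)(475)/(0.0967 − 0.0323) − 133/(0.0967)²
  = 3949.2/0.064400 − 14223 = 61323 − 14223 = 47100 kPa
Z = PV_m/(RT) = (47100)(0.0967)/((8.314)(475)) = 4554.6/3949.2 = 1.153

Z ≈ 1.153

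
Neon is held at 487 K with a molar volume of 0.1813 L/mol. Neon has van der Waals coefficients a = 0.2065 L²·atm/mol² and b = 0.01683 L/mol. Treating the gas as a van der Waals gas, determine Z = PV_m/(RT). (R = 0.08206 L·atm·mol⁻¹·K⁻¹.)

Z ≈ 1.074

P = RT/(V_m − b) − a/V_m² = (0.08206)(487)/(0.1813 − 0.01683) − 0.2065/(0.1813)²
  = 39.963/0.16447 − 6.2824 = 242.98 − 6.2824 = 236.70 atm
Z = PV_m/(RT) = (236.70)(0.1813)/((0.08206)(487)) = 42.914/39.963 = 1.074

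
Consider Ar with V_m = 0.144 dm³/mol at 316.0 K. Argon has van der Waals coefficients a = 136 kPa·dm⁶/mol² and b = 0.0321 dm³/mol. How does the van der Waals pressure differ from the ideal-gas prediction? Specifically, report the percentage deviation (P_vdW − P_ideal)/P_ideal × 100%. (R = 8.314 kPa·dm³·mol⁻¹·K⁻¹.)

Ideal: P_ideal = RT/V_m = (8.314)(316.0)/0.144 = 18244.6 kPa
vdW: P = RT/(V_m − b) − a/V_m² = 2627.22/0.111900 − 136/0.0207360 = 23478.3 − 6558.64 = 16919.7 kPa
% deviation = (16919.7 − 18244.6)/18244.6 × 100% = -7.26%

-7.26 %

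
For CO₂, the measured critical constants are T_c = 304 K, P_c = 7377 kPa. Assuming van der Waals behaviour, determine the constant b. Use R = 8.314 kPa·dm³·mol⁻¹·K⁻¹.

From T_c = 8a/(27Rb) and P_c = a/(27b²): b = R T_c/(8 P_c).
b = (8.314)(304)/(8×7377) = 2527.5/59016 = 0.04283 dm³/mol

b ≈ 0.04283 dm³/mol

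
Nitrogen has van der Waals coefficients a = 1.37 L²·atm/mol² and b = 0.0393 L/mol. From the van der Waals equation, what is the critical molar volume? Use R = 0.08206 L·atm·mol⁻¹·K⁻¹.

For a van der Waals gas, V_m,c = 3b.
V_m,c = 3×0.0393 = 0.1179 L/mol

V_m,c ≈ 0.1179 L/mol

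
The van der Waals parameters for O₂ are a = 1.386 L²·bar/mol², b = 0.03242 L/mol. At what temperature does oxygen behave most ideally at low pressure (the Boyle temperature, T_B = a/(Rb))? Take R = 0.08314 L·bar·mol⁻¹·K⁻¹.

For a van der Waals gas the second virial coefficient B₂ = b − a/(RT) vanishes at T_B = a/(Rb).
T_B = 1.386/(0.08314×0.03242) = 1.386/0.0026954 = 514.2 K

T_B ≈ 514.2 K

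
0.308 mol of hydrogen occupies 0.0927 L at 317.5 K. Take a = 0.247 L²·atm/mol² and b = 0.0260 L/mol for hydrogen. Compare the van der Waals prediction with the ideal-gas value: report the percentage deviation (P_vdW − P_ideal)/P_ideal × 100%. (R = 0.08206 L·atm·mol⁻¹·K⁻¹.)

Ideal: P_ideal = nRT/V = (0.308)(0.08206)(317.5)/0.0927 = 86.5658 atm
vdW: P = nRT/(V − nb) − a n²/V² = 8.02465/0.0846920 − 0.0234314/0.00859329 = 94.7510 − 2.72671 = 92.0243 atm
% deviation = (92.0243 − 86.5658)/86.5658 × 100% = 6.31%

6.31 %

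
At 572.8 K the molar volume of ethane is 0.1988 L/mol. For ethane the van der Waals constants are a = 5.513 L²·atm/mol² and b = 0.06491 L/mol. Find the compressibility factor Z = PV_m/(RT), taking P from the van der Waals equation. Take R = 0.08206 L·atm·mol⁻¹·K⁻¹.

Z ≈ 0.8948

P = RT/(V_m − b) − a/V_m² = (0.08206)(572.8)/(0.1988 − 0.06491) − 5.513/(0.1988)²
  = 47.004/0.13389 − 139.49 = 351.06 − 139.49 = 211.57 atm
Z = PV_m/(RT) = (211.57)(0.1988)/((0.08206)(572.8)) = 42.060/47.004 = 0.8948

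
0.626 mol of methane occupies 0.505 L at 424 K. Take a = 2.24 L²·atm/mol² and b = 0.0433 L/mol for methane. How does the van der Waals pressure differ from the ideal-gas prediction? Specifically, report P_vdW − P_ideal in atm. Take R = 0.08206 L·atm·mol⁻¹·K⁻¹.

Ideal: P_ideal = nRT/V = (0.626)(0.08206)(424)/0.505 = 43.1301 atm
vdW: P = nRT/(V − nb) − a n²/V² = 21.7807/0.477894 − 0.877802/0.255025 = 45.5764 − 3.44202 = 42.1344 atm
ΔP = 42.1344 − 43.1301 = -0.996 atm

ΔP ≈ -0.996 atm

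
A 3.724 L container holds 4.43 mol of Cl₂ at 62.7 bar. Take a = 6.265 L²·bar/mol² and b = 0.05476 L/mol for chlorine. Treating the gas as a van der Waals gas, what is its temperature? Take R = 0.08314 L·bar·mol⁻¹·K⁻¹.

T ≈ 676.5 K

T = (P + a n²/V²)(V − nb)/(nR)
P + a n²/V² = 62.7 + (6.265)(4.43)²/(3.724)² = 71.566 bar
V − nb = 3.724 − (4.43)(0.05476) = 3.4814 L
T = (71.566)(3.4814)/((4.43)(0.08314)) = 676.5 K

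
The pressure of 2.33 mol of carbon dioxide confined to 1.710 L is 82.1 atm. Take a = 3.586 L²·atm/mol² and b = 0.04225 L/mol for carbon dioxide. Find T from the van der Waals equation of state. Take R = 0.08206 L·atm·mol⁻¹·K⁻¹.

T = (P + a n²/V²)(V − nb)/(nR)
P + a n²/V² = 82.1 + (3.586)(2.33)²/(1.710)² = 88.758 atm
V − nb = 1.710 − (2.33)(0.04225) = 1.6116 L
T = (88.758)(1.6116)/((2.33)(0.08206)) = 748.1 K

T ≈ 748.1 K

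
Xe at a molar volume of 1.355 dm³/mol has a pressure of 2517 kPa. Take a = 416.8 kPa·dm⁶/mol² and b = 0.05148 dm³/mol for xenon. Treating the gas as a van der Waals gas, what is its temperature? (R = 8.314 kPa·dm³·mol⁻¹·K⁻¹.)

T = (P + a/V_m²)(V_m − b)/R
P + a/V_m² = 2517 + 416.8/(1.355)² = 2744.0 kPa
V_m − b = 1.355 − 0.05148 = 1.3035 dm³/mol
T = (2744.0)(1.3035)/8.314 = 430.2 K

T ≈ 430.2 K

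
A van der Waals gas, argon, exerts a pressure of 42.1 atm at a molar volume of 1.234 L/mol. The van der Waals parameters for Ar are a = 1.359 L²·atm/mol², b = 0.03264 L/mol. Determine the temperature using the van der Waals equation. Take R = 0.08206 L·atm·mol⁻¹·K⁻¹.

T = (P + a/V_m²)(V_m − b)/R
P + a/V_m² = 42.1 + 1.359/(1.234)² = 42.992 atm
V_m − b = 1.234 − 0.03264 = 1.2014 L/mol
T = (42.992)(1.2014)/0.08206 = 629.4 K

T ≈ 629.4 K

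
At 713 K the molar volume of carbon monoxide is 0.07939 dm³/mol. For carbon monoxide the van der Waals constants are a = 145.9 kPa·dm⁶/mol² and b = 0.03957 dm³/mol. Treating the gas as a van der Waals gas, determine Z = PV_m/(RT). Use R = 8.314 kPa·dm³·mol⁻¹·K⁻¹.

P = RT/(V_m − b) − a/V_m² = (8.314)(713)/(0.07939 − 0.03957) − 145.9/(0.07939)²
  = 5927.9/0.039820 − 23149 = 148867 − 23149 = 125718 kPa
Z = PV_m/(RT) = (125718)(0.07939)/((8.314)(713)) = 9980.8/5927.9 = 1.684

Z ≈ 1.684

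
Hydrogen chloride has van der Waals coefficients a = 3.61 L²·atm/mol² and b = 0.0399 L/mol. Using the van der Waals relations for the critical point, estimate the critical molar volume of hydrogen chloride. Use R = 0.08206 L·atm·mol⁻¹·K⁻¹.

For a van der Waals gas, V_m,c = 3b.
V_m,c = 3×0.0399 = 0.1197 L/mol

V_m,c ≈ 0.1197 L/mol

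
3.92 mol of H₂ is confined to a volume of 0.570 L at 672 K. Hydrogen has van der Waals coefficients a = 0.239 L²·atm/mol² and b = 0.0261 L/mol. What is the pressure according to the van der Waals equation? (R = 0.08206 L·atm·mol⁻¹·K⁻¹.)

P = nRT/(V − nb) − a n²/V²
nRT/(V − nb) = (3.92)(0.08206)(672)/(0.570 − 3.92×0.0261) = 216.17/0.46769 = 462.21 atm
a n²/V² = (0.239)(3.92)²/(0.570)² = 11.304 atm
P = 462.21 − 11.304 = 450.9 atm

P ≈ 450.9 atm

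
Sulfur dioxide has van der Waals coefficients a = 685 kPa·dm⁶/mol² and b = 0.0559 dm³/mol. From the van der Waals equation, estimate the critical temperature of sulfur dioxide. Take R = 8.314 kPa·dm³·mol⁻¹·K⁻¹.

For a van der Waals gas, T_c = 8a/(27Rb).
T_c = 8×685/(27×8.314×0.0559) = 5480.0/12.548 = 436.7 K

T_c ≈ 436.7 K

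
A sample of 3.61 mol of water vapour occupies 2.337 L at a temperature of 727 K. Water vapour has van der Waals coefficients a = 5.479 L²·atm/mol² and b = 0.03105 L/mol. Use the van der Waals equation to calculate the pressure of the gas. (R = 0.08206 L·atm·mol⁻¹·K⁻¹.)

P ≈ 83.72 atm

P = nRT/(V − nb) − a n²/V²
nRT/(V − nb) = (3.61)(0.08206)(727)/(2.337 − 3.61×0.03105) = 215.36/2.2249 = 96.795 atm
a n²/V² = (5.479)(3.61)²/(2.337)² = 13.074 atm
P = 96.795 − 13.074 = 83.72 atm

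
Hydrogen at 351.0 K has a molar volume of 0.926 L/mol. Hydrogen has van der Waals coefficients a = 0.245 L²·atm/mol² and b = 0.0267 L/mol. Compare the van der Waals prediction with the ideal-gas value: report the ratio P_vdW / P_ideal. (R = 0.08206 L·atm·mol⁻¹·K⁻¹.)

P_vdW / P_ideal ≈ 1.021

Ideal: P_ideal = RT/V_m = (0.08206)(351.0)/0.926 = 31.1048 atm
vdW: P = RT/(V_m − b) − a/V_m² = 28.8031/0.899300 − 0.245/0.857476 = 32.0284 − 0.285722 = 31.7427 atm
Ratio = 31.7427/31.1048 = 1.021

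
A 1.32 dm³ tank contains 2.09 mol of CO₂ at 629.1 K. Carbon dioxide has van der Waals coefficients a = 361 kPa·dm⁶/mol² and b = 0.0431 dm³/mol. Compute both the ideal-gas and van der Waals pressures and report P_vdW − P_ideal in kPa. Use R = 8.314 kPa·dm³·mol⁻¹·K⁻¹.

ΔP ≈ -298.5 kPa

Ideal: P_ideal = nRT/V = (2.09)(8.314)(629.1)/1.32 = 8281.37 kPa
vdW: P = nRT/(V − nb) − a n²/V² = 10931.4/1.22992 − 1576.88/1.74240 = 8887.90 − 905.005 = 7982.90 kPa
ΔP = 7982.90 − 8281.37 = -298.5 kPa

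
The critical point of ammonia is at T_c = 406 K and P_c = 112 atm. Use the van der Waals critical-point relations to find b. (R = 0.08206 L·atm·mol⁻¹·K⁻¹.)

b ≈ 0.03718 L/mol

From T_c = 8a/(27Rb) and P_c = a/(27b²): b = R T_c/(8 P_c).
b = (0.08206)(406)/(8×112) = 33.316/896.00 = 0.03718 L/mol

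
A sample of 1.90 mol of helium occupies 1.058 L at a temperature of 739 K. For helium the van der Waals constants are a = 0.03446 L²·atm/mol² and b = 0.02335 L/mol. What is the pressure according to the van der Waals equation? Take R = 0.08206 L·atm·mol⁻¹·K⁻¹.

P = nRT/(V − nb) − a n²/V²
nRT/(V − nb) = (1.90)(0.08206)(739)/(1.058 − 1.90×0.02335) = 115.22/1.0136 = 113.67 atm
a n²/V² = (0.03446)(1.90)²/(1.058)² = 0.11114 atm
P = 113.67 − 0.11114 = 113.6 atm

P ≈ 113.6 atm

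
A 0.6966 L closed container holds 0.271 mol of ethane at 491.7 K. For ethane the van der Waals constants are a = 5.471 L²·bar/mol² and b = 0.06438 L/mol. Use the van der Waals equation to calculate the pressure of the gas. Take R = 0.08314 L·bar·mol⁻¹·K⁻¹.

P = nRT/(V − nb) − a n²/V²
nRT/(V − nb) = (0.271)(0.08314)(491.7)/(0.6966 − 0.271×0.06438) = 11.078/0.67915 = 16.312 bar
a n²/V² = (5.471)(0.271)²/(0.6966)² = 0.82802 bar
P = 16.312 − 0.82802 = 15.48 bar

P ≈ 15.48 bar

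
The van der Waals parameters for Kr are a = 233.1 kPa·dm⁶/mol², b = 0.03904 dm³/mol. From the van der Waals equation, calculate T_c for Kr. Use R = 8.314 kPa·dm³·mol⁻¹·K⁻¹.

T_c ≈ 212.8 K

For a van der Waals gas, T_c = 8a/(27Rb).
T_c = 8×233.1/(27×8.314×0.03904) = 1864.8/8.7636 = 212.8 K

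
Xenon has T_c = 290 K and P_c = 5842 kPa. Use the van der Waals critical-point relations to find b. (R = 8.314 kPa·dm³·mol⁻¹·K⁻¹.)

From T_c = 8a/(27Rb) and P_c = a/(27b²): b = R T_c/(8 P_c).
b = (8.314)(290)/(8×5842) = 2411.1/46736 = 0.05159 dm³/mol

b ≈ 0.05159 dm³/mol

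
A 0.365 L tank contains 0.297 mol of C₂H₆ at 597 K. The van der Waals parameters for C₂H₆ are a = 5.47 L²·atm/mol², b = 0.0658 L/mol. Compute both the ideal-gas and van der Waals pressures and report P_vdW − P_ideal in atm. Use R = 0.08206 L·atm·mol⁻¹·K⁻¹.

ΔP ≈ -1.367 atm

Ideal: P_ideal = nRT/V = (0.297)(0.08206)(597)/0.365 = 39.8629 atm
vdW: P = nRT/(V − nb) − a n²/V² = 14.5500/0.345457 − 0.482503/0.133225 = 42.1181 − 3.62172 = 38.4964 atm
ΔP = 38.4964 − 39.8629 = -1.367 atm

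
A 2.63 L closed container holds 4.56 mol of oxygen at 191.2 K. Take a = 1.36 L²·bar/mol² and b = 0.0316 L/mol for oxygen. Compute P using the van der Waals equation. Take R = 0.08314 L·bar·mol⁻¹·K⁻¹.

P = nRT/(V − nb) − a n²/V²
nRT/(V − nb) = (4.56)(0.08314)(191.2)/(2.63 − 4.56×0.0316) = 72.487/2.4859 = 29.159 bar
a n²/V² = (1.36)(4.56)²/(2.63)² = 4.0884 bar
P = 29.159 − 4.0884 = 25.07 bar

P ≈ 25.07 bar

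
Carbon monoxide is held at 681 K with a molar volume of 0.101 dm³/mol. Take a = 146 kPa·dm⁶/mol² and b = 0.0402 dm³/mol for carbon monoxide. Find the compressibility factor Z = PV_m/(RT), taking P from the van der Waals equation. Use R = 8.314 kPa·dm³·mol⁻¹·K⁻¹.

P = RT/(V_m − b) − a/V_m² = (8.314)(681)/(0.101 − 0.0402) − 146/(0.101)²
  = 5661.8/0.060800 − 14312 = 93122 − 14312 = 78810 kPa
Z = PV_m/(RT) = (78810)(0.101)/((8.314)(681)) = 7959.8/5661.8 = 1.406

Z ≈ 1.406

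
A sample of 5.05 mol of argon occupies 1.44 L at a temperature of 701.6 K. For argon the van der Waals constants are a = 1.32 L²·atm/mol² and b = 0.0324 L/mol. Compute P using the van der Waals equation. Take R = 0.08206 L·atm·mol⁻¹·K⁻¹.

P ≈ 211.6 atm

P = nRT/(V − nb) − a n²/V²
nRT/(V − nb) = (5.05)(0.08206)(701.6)/(1.44 − 5.05×0.0324) = 290.75/1.2764 = 227.79 atm
a n²/V² = (1.32)(5.05)²/(1.44)² = 16.234 atm
P = 227.79 − 16.234 = 211.6 atm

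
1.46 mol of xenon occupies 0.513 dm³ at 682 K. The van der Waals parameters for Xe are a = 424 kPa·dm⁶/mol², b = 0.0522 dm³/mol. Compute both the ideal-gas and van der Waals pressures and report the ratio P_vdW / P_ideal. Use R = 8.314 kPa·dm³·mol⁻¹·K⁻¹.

Ideal: P_ideal = nRT/V = (1.46)(8.314)(682)/0.513 = 16137.3 kPa
vdW: P = nRT/(V − nb) − a n²/V² = 8278.42/0.436788 − 903.798/0.263169 = 18952.9 − 3434.29 = 15518.6 kPa
Ratio = 15518.6/16137.3 = 0.9617

P_vdW / P_ideal ≈ 0.9617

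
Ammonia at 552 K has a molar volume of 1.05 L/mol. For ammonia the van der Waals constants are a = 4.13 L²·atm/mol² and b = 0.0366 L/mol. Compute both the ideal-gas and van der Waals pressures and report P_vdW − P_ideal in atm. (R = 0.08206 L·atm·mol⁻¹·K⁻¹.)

Ideal: P_ideal = RT/V_m = (0.08206)(552)/1.05 = 43.1401 atm
vdW: P = RT/(V_m − b) − a/V_m² = 45.2971/1.01340 − 4.13/1.10250 = 44.6981 − 3.74603 = 40.9521 atm
ΔP = 40.9521 − 43.1401 = -2.188 atm

ΔP ≈ -2.188 atm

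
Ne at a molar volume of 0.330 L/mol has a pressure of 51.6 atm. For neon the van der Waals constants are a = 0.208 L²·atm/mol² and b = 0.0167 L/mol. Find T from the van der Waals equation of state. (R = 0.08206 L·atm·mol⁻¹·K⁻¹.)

T ≈ 204.3 K

T = (P + a/V_m²)(V_m − b)/R
P + a/V_m² = 51.6 + 0.208/(0.330)² = 53.510 atm
V_m − b = 0.330 − 0.0167 = 0.31330 L/mol
T = (53.510)(0.31330)/0.08206 = 204.3 K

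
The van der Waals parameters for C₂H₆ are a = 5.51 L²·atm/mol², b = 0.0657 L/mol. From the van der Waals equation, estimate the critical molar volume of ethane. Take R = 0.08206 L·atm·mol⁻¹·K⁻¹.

V_m,c ≈ 0.1971 L/mol

For a van der Waals gas, V_m,c = 3b.
V_m,c = 3×0.0657 = 0.1971 L/mol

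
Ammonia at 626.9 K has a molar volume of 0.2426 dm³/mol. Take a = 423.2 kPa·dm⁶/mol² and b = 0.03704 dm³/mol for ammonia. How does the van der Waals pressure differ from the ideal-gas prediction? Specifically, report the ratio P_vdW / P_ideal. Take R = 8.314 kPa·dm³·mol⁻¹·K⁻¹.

P_vdW / P_ideal ≈ 0.8455

Ideal: P_ideal = RT/V_m = (8.314)(626.9)/0.2426 = 21484.1 kPa
vdW: P = RT/(V_m − b) − a/V_m² = 5212.05/0.205560 − 423.2/0.0588548 = 25355.4 − 7190.58 = 18164.8 kPa
Ratio = 18164.8/21484.1 = 0.8455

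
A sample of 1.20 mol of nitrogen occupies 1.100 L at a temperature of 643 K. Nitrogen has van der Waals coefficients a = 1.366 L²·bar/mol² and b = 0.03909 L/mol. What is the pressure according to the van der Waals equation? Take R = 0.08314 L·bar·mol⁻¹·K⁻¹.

P ≈ 59.29 bar

P = nRT/(V − nb) − a n²/V²
nRT/(V − nb) = (1.20)(0.08314)(643)/(1.100 − 1.20×0.03909) = 64.151/1.0531 = 60.916 bar
a n²/V² = (1.366)(1.20)²/(1.100)² = 1.6257 bar
P = 60.916 − 1.6257 = 59.29 bar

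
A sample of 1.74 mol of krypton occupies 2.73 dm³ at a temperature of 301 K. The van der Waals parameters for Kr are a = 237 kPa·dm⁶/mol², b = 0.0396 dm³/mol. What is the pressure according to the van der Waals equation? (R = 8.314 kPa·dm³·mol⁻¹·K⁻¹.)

P ≈ 1540 kPa

P = nRT/(V − nb) − a n²/V²
nRT/(V − nb) = (1.74)(8.314)(301)/(2.73 − 1.74×0.0396) = 4354.4/2.6611 = 1636.3 kPa
a n²/V² = (237)(1.74)²/(2.73)² = 96.277 kPa
P = 1636.3 − 96.277 = 1540 kPa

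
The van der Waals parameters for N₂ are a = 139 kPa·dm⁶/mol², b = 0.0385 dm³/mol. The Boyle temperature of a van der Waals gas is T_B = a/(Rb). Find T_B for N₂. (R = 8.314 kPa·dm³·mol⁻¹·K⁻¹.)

T_B ≈ 434.3 K

For a van der Waals gas the second virial coefficient B₂ = b − a/(RT) vanishes at T_B = a/(Rb).
T_B = 139/(8.314×0.0385) = 139/0.32009 = 434.3 K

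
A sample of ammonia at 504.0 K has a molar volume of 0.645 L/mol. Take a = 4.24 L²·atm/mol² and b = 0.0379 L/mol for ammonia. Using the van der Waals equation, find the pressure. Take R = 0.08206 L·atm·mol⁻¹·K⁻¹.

P ≈ 57.93 atm

P = RT/(V_m − b) − a/V_m²
RT/(V_m − b) = (0.08206)(504.0)/(0.645 − 0.0379) = 41.358/0.60710 = 68.124 atm
a/V_m² = 4.24/(0.645)² = 10.192 atm
P = 68.124 − 10.192 = 57.93 atm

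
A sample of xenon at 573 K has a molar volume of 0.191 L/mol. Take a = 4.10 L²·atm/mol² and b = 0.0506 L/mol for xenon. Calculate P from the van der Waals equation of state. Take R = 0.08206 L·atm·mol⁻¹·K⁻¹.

P = RT/(V_m − b) − a/V_m²
RT/(V_m − b) = (0.08206)(573)/(0.191 − 0.0506) = 47.020/0.14040 = 334.90 atm
a/V_m² = 4.10/(0.191)² = 112.39 atm
P = 334.90 − 112.39 = 222.5 atm

P ≈ 222.5 atm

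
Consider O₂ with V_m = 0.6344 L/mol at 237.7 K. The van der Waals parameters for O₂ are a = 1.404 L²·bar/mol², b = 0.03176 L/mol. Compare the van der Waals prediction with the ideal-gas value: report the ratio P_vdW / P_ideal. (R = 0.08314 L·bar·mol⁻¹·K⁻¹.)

Ideal: P_ideal = RT/V_m = (0.08314)(237.7)/0.6344 = 31.1513 bar
vdW: P = RT/(V_m − b) − a/V_m² = 19.7624/0.602640 − 1.404/0.402463 = 32.7930 − 3.48852 = 29.3045 bar
Ratio = 29.3045/31.1513 = 0.9407

P_vdW / P_ideal ≈ 0.9407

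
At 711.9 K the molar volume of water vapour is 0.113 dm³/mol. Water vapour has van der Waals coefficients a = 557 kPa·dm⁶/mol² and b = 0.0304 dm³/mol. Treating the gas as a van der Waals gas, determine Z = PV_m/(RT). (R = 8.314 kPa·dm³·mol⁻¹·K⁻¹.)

Z ≈ 0.5352

P = RT/(V_m − b) − a/V_m² = (8.314)(711.9)/(0.113 − 0.0304) − 557/(0.113)²
  = 5918.7/0.082600 − 43621 = 71655 − 43621 = 28034 kPa
Z = PV_m/(RT) = (28034)(0.113)/((8.314)(711.9)) = 3167.8/5918.7 = 0.5352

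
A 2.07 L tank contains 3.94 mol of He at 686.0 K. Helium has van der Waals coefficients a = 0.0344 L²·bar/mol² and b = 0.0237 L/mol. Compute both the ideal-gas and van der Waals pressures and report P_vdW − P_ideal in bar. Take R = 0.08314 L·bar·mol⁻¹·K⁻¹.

ΔP ≈ 5.00 bar

Ideal: P_ideal = nRT/V = (3.94)(0.08314)(686.0)/2.07 = 108.558 bar
vdW: P = nRT/(V − nb) − a n²/V² = 224.714/1.97662 − 0.534012/4.28490 = 113.686 − 0.124626 = 113.561 bar
ΔP = 113.561 − 108.558 = 5.00 bar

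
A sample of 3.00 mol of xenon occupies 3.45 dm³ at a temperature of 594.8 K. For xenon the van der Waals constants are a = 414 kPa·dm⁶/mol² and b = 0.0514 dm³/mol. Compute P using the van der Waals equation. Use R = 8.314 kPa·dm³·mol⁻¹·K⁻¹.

P ≈ 4188 kPa

P = nRT/(V − nb) − a n²/V²
nRT/(V − nb) = (3.00)(8.314)(594.8)/(3.45 − 3.00×0.0514) = 14836/3.2958 = 4501.5 kPa
a n²/V² = (414)(3.00)²/(3.45)² = 313.04 kPa
P = 4501.5 − 313.04 = 4188 kPa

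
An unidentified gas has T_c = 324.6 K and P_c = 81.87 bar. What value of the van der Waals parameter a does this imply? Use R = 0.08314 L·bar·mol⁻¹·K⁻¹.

From T_c = 8a/(27Rb) and P_c = a/(27b²): a = 27 R² T_c²/(64 P_c).
a = 27×(0.08314)²×(324.6)²/(64×81.87) = 19664/5239.7 = 3.753 L²·bar/mol²

a ≈ 3.753 L²·bar/mol²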